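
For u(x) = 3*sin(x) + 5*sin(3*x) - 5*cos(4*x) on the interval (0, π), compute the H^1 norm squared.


||u||_{H^1(0,π)}^2 = 5576/7 + 693*π/2

u'(x) = 20*sin(4*x) + 3*cos(x) + 15*cos(3*x).
Expand u² and (u')² and integrate term by term on (0, π), using: for integers n ≥ 1, ∫_0^π sin²(nx) dx = ∫_0^π cos²(nx) dx = π/2; for n ≠ n', ∫_0^π sin(nx)sin(n'x) dx = ∫_0^π cos(nx)cos(n'x) dx = 0; and by product-to-sum, ∫_0^π sin(nx)cos(n'x) dx = ½∫_0^π [sin((n+n')x) + sin((n−n')x)] dx, which is 0 when n+n' is even and 2n/(n²−n'²) when n+n' is odd (it need not vanish on (0, π)).
  u² squared terms: (-5)²·∫cos(4x)² dx = 25·π/2 = 25*π/2;  (3)²·∫sin(x)² dx = 9·π/2 = 9*π/2;  (5)²·∫sin(3x)² dx = 25·π/2 = 25*π/2.
  u² cross terms: 2·(-5)·(3)·∫cos(4x)·sin(x) dx = -30·(-2/15) = 4;  2·(-5)·(5)·∫cos(4x)·sin(3x) dx = -50·(-6/7) = 300/7;  2·(3)·(5)·∫sin(x)·sin(3x) dx = 30·(0) = 0.
  So ∫_0^π u² dx = 25*π/2 + 9*π/2 + 25*π/2 + 4 + 300/7 + 0 = 328/7 + 59*π/2.
  (u')² squared terms: (3)²·∫cos(x)² dx = 9·π/2 = 9*π/2;  (15)²·∫cos(3x)² dx = 225·π/2 = 225*π/2;  (20)²·∫sin(4x)² dx = 400·π/2 = 200*π.
  (u')² cross terms: 2·(3)·(15)·∫cos(x)·cos(3x) dx = 90·(0) = 0;  2·(3)·(20)·∫cos(x)·sin(4x) dx = 120·(8/15) = 64;  2·(15)·(20)·∫cos(3x)·sin(4x) dx = 600·(8/7) = 4800/7.
  So ∫_0^π (u')² dx = 9*π/2 + 225*π/2 + 200*π + 0 + 64 + 4800/7 = 5248/7 + 317*π.
||u||_{H^1}^2 = (328/7 + 59*π/2) + (5248/7 + 317*π) = 5576/7 + 693*π/2.


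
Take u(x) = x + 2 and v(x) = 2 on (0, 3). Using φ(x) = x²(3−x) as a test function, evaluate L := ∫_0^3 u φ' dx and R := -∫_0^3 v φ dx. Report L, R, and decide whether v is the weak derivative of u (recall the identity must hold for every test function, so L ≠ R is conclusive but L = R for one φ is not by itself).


LHS = -27/4, RHS = -27/2. No, v is not the weak derivative of u.

u(x) = x + 2, classical derivative u'(x) = 1.
φ(x) = x²(3−x), so φ'(x) = 3*x*(2 - x).
Note φ(0) = φ(3) = 0, so the boundary term u·φ vanishes.
LHS = ∫_0^3 u(x) φ'(x) dx = ∫_0^3 (-3*x^3 + 12*x) dx. Term by term:
  ∫_0^3 -3*x^3 dx = -243/4;  ∫_0^3 12*x dx = 54.
Sum: -243/4 + 54 = -27/4.
So LHS = -27/4.
∫_0^3 v(x) φ(x) dx = ∫_0^3 (-2*x^3 + 6*x^2) dx. Term by term:
  ∫_0^3 -2*x^3 dx = -81/2;  ∫_0^3 6*x^2 dx = 54.
Sum: -81/2 + 54 = 27/2.
So RHS = -∫_0^3 v(x) φ(x) dx = -27/2.
LHS − RHS = 27/4 ≠ 0, so the identity fails.
(For a valid weak derivative the identity must hold for EVERY test function, in particular this one. The failure shows v is NOT the weak derivative of u.)
Correct weak derivative would be u'(x) = 1.


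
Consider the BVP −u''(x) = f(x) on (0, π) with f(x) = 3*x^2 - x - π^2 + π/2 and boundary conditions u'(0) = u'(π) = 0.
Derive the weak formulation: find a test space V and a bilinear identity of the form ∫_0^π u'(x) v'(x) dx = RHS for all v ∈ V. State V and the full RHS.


V = H^1(0, π) (no boundary constraint on v; u is determined up to an additive constant); weak form: ∫_0^π u'v' dx = ∫_0^π (3*x^2 - x - π^2 + π/2) v dx for all v ∈ V.

Multiply both sides by a test function v and integrate from 0 to π:
  ∫_0^π −u''(x) v(x) dx = ∫_0^π f(x) v(x) dx.
Integrate the LHS by parts once:
  ∫_0^π −u'' v dx = −[u'(x) v(x)]_0^π + ∫_0^π u'(x) v'(x) dx.
Thus ∫_0^π u'(x) v'(x) dx = ∫_0^π f(x) v(x) dx + [u'(x) v(x)]_0^π.
Choose V so that boundary terms are either known or forced to vanish.
u has homogeneous Neumann: u'(0) = u'(π) = 0. So [u' v]_0^π = 0·v(π) − 0·v(0) = 0 for any v; take V = H^1(0, π).
Weak formulation: find u (satisfying any essential BC) such that ∫_0^π u'(x) v'(x) dx = ∫_0^π f v dx for all v ∈ V (homogeneous Neumann, so boundary terms vanish).
Substituting f(x) = 3*x^2 - x - π^2 + π/2, the right-hand side is ∫_0^π (3*x^2 - x - π^2 + π/2) v dx.
Compatibility check (pure Neumann): taking v ≡ 1 ∈ V gives 0 = ∫_0^π f dx + (0) − (0), i.e. ∫_0^π f dx must equal u'(0) − u'(π) = 0. Indeed ∫_0^π (3*x^2 - x - π^2 + π/2) dx = 0, so the data are compatible. The solution is then unique only up to an additive constant (fix it e.g. by requiring ∫_0^π u dx = 0).


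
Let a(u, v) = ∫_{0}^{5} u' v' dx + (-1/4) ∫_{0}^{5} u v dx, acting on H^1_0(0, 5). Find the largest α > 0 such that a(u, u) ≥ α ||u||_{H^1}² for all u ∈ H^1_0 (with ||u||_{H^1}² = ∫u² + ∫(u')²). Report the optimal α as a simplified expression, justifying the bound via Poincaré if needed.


α = (-25/4 + π^2)/(π^2 + 25)

Coercivity of a(·,·) on H^1_0(0, 5) means a(u, u) ≥ α ||u||_{H^1}² for every u ∈ H^1_0.
The interval has length L = 5, and Poincaré/coercivity depend only on L. Here a(u, u) = ∫(u')² + (-1/4)·∫u².
Here c = -1/4 < 0 with |c| < (π/L)² = π^2/25, so coercivity still holds. The condition a(u,u) ≥ α||u||_{H^1}² reads (1−α)∫(u')² ≥ (α−c)∫u². Any admissible α is ≤ 1 (rapidly oscillating u have ∫u²/∫(u')² → 0), and α = 1 would force 0 ≥ (1−c)∫u², impossible since c < 1; so 1−α > 0. By the sharp Poincaré inequality on H^1_0 of an interval of length L, ∫(u')² ≥ (π/L)²∫u² with equality for the first sine mode sin(π(x−x₀)/L) (x₀ the left endpoint), so the inequality holds for all u iff (1−α)(π/L)² ≥ α − c, i.e. α ≤ ((π/L)² + c)/((π/L)² + 1) = (1 + c(L/π)²)/(1 + (L/π)²). (Direct route, valid since c ≤ 0: Poincaré gives c∫u² ≥ c(L/π)²∫(u')², so a(u,u) ≥ (1 + c(L/π)²)∫(u')², while ||u||_{H^1}² ≤ (1 + (L/π)²)∫(u')²; dividing yields the same α.) With (π/L)² = π^2/25 and c = -1/4, the largest admissible constant is α = ((π/L)² + c)/((π/L)² + 1).
Simplifying, α = (-25/4 + π^2)/(π^2 + 25).


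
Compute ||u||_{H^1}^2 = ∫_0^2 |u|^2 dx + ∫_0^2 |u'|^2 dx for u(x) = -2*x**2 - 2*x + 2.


||u||_{H^1}^2 = 608/5

The H^1 norm (squared) on an interval (0, L) is
  ||u||_{H^1}^2 = ∫_0^L u(x)^2 dx + ∫_0^L u'(x)^2 dx.
Compute u'(x) = -4*x - 2.
Then u(x)^2 = 4*x**4 + 8*x**3 - 4*x**2 - 8*x + 4 and u'(x)^2 = 16*x**2 + 16*x + 4.
Integrate each monomial from 0 to 2 using ∫_0^2 c·x^n dx = c·2^(n+1)/(n+1):
  ∫_0^2 u(x)^2 dx = ∫_0^2 (4*x^4 + 8*x^3 - 4*x^2 - 8*x + 4) dx. Term by term:
    ∫_0^2 4*x^4 dx = 128/5;  ∫_0^2 8*x^3 dx = 32;  ∫_0^2 -4*x^2 dx = -32/3;
    ∫_0^2 -8*x dx = -16;  ∫_0^2 4 dx = 8.
  Sum: 128/5 + 32 − 32/3 − 16 + 8 = 584/15.
  ∫_0^2 u'(x)^2 dx = ∫_0^2 (16*x^2 + 16*x + 4) dx. Term by term:
    ∫_0^2 16*x^2 dx = 128/3;  ∫_0^2 16*x dx = 32;  ∫_0^2 4 dx = 8.
  Sum: 128/3 + 32 + 8 = 248/3.
Adding: ||u||_{H^1}^2 = 584/15 + 248/3 = 608/5.


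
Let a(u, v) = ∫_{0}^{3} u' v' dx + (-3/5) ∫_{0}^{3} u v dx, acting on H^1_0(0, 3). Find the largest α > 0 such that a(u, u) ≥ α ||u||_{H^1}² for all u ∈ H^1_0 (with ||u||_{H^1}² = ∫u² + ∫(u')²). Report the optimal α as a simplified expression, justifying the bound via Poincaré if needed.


α = (-27/5 + π^2)/(9 + π^2)

Coercivity of a(·,·) on H^1_0(0, 3) means a(u, u) ≥ α ||u||_{H^1}² for every u ∈ H^1_0.
The interval has length L = 3, and Poincaré/coercivity depend only on L. Here a(u, u) = ∫(u')² + (-3/5)·∫u².
Here c = -3/5 < 0 with |c| < (π/L)² = π^2/9, so coercivity still holds. The condition a(u,u) ≥ α||u||_{H^1}² reads (1−α)∫(u')² ≥ (α−c)∫u². Any admissible α is ≤ 1 (rapidly oscillating u have ∫u²/∫(u')² → 0), and α = 1 would force 0 ≥ (1−c)∫u², impossible since c < 1; so 1−α > 0. By the sharp Poincaré inequality on H^1_0 of an interval of length L, ∫(u')² ≥ (π/L)²∫u² with equality for the first sine mode sin(π(x−x₀)/L) (x₀ the left endpoint), so the inequality holds for all u iff (1−α)(π/L)² ≥ α − c, i.e. α ≤ ((π/L)² + c)/((π/L)² + 1) = (1 + c(L/π)²)/(1 + (L/π)²). (Direct route, valid since c ≤ 0: Poincaré gives c∫u² ≥ c(L/π)²∫(u')², so a(u,u) ≥ (1 + c(L/π)²)∫(u')², while ||u||_{H^1}² ≤ (1 + (L/π)²)∫(u')²; dividing yields the same α.) With (π/L)² = π^2/9 and c = -3/5, the largest admissible constant is α = ((π/L)² + c)/((π/L)² + 1).
Simplifying, α = (-27/5 + π^2)/(9 + π^2).


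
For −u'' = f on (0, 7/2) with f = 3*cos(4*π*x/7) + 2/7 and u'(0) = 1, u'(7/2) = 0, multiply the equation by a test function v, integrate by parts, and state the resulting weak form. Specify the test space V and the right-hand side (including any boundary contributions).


V = H^1(0, 7/2) (v unrestricted at boundary; u is determined up to an additive constant); weak form: ∫_0^7/2 u'v' dx = ∫_0^7/2 (3*cos(4*π*x/7) + 2/7) v dx − v(0) for all v ∈ V.

Multiply both sides by a test function v and integrate from 0 to 7/2:
  ∫_0^7/2 −u''(x) v(x) dx = ∫_0^7/2 f(x) v(x) dx.
Integrate the LHS by parts once:
  ∫_0^7/2 −u'' v dx = −[u'(x) v(x)]_0^7/2 + ∫_0^7/2 u'(x) v'(x) dx.
Thus ∫_0^7/2 u'(x) v'(x) dx = ∫_0^7/2 f(x) v(x) dx + [u'(x) v(x)]_0^7/2.
Choose V so that boundary terms are either known or forced to vanish.
u has inhomogeneous Neumann u'(0) = 1, u'(7/2) = 0. [u' v]_0^7/2 = (0)·v(7/2) − (1)·v(0) = − v(0). Take V = H^1(0, 7/2); boundary term becomes part of RHS.
Weak formulation: find u (satisfying any essential BC) such that ∫_0^7/2 u'(x) v'(x) dx = ∫_0^7/2 f v dx − v(0) for all v ∈ V (Neumann data are natural BCs: they enter the RHS as boundary terms).
Substituting f(x) = 3*cos(4*π*x/7) + 2/7, the right-hand side is ∫_0^7/2 (3*cos(4*π*x/7) + 2/7) v dx − v(0).
Compatibility check (pure Neumann): taking v ≡ 1 ∈ V gives 0 = ∫_0^7/2 f dx + (0) − (1), i.e. ∫_0^7/2 f dx must equal u'(0) − u'(7/2) = 1. Indeed ∫_0^7/2 (3*cos(4*π*x/7) + 2/7) dx = 1, so the data are compatible. The solution is then unique only up to an additive constant (fix it e.g. by requiring ∫_0^7/2 u dx = 0).


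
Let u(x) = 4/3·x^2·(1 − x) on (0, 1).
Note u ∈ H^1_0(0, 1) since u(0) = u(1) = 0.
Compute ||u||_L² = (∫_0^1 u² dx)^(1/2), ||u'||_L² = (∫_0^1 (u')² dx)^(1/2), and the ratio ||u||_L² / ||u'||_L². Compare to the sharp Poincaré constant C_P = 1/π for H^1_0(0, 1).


||u||_L² / ||u'||_L² = sqrt(14)/14 < C_P = 1/π.

u(x) = 4/3·x^2·(1 − x), so u'(x) = 4*x*(2 - 3*x)/3.
u(x) = 4/3·x^2·(1 − x) vanishes at x = 0 and x = 1, so u ∈ H^1_0(0, 1). Differentiate via the product rule and integrate the resulting polynomials term by term.
  ∫_0^1 u² dx = ∫_0^1 (16*x^6/9 - 32*x^5/9 + 16*x^4/9) dx. Term by term:
    ∫_0^1 16*x^6/9 dx = 16/63;  ∫_0^1 -32*x^5/9 dx = -16/27;  ∫_0^1 16*x^4/9 dx = 16/45.
  Sum: 16/63 − 16/27 + 16/45 = 16/945.
  ∫_0^1 (u')² dx = ∫_0^1 (16*x^4 - 64*x^3/3 + 64*x^2/9) dx. Term by term:
    ∫_0^1 16*x^4 dx = 16/5;  ∫_0^1 -64*x^3/3 dx = -16/3;  ∫_0^1 64*x^2/9 dx = 64/27.
  Sum: 16/5 − 16/3 + 64/27 = 32/135.
∫_0^1 u² dx = 16/945, so ||u||_L² = 4*sqrt(105)/315.
∫_0^1 (u')² dx = 32/135, so ||u'||_L² = 4*sqrt(30)/45.
Ratio ||u||_L² / ||u'||_L² = sqrt(14)/14.
Sharp Poincaré constant on H^1_0(0, 1) is C_P = L/π = 1/π, achieved by sin(π·x).
A polynomial bump cannot attain the sharp Poincaré constant (only the first sine eigenfunction does), so the ratio is strictly less than C_P, consistent with ||u||_L² ≤ C_P ||u'||_L².


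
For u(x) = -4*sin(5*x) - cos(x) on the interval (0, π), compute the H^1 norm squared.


||u||_{H^1(0,π)}^2 = 209*π

u'(x) = sin(x) - 20*cos(5*x).
Expand u² and (u')² and integrate term by term on (0, π), using: for integers n ≥ 1, ∫_0^π sin²(nx) dx = ∫_0^π cos²(nx) dx = π/2; for n ≠ n', ∫_0^π sin(nx)sin(n'x) dx = ∫_0^π cos(nx)cos(n'x) dx = 0; and by product-to-sum, ∫_0^π sin(nx)cos(n'x) dx = ½∫_0^π [sin((n+n')x) + sin((n−n')x)] dx, which is 0 when n+n' is even and 2n/(n²−n'²) when n+n' is odd (it need not vanish on (0, π)).
  u² squared terms: (-1)²·∫cos(x)² dx = 1·π/2 = π/2;  (-4)²·∫sin(5x)² dx = 16·π/2 = 8*π.
  u² cross terms: 2·(-1)·(-4)·∫cos(x)·sin(5x) dx = 8·(0) = 0.
  So ∫_0^π u² dx = π/2 + 8*π + 0 = 17*π/2.
  (u')² squared terms: (-20)²·∫cos(5x)² dx = 400·π/2 = 200*π;  (1)²·∫sin(x)² dx = 1·π/2 = π/2.
  (u')² cross terms: 2·(-20)·(1)·∫cos(5x)·sin(x) dx = -40·(0) = 0.
  So ∫_0^π (u')² dx = 200*π + π/2 + 0 = 401*π/2.
||u||_{H^1}^2 = (17*π/2) + (401*π/2) = 209*π.


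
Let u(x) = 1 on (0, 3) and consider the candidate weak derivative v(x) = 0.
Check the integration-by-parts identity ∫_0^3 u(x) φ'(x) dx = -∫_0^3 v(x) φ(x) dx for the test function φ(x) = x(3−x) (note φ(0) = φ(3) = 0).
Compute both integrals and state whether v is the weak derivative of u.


LHS = 0, RHS = 0. Yes, v = u' weakly.

u(x) = 1, classical derivative u'(x) = 0.
φ(x) = x(3−x), so φ'(x) = 3 - 2*x.
Note φ(0) = φ(3) = 0, so the boundary term u·φ vanishes.
LHS = ∫_0^3 u(x) φ'(x) dx = ∫_0^3 (3 - 2*x) dx. Term by term:
  ∫_0^3 -2*x dx = -9;  ∫_0^3 3 dx = 9.
Sum: -9 + 9 = 0.
So LHS = 0.
∫_0^3 v(x) φ(x) dx = ∫_0^3 (0) dx. Term by term:
  ∫_0^3 0 dx = 0.
So RHS = -∫_0^3 v(x) φ(x) dx = 0.
LHS = RHS, so the identity holds for this test φ.
Moreover u is smooth here and v(x) = u'(x) = 0 pointwise, so the identity holds for every test function. Hence v is the weak derivative of u.


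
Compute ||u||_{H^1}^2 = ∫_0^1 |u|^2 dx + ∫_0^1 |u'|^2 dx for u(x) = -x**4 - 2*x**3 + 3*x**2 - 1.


||u||_{H^1}^2 = 217/90

The H^1 norm (squared) on an interval (0, L) is
  ||u||_{H^1}^2 = ∫_0^L u(x)^2 dx + ∫_0^L u'(x)^2 dx.
Compute u'(x) = -4*x**3 - 6*x**2 + 6*x.
Then u(x)^2 = x**8 + 4*x**7 - 2*x**6 - 12*x**5 + 11*x**4 + 4*x**3 - 6*x**2 + 1 and u'(x)^2 = 16*x**6 + 48*x**5 - 12*x**4 - 72*x**3 + 36*x**2.
Integrate each monomial from 0 to 1 using ∫_0^1 c·x^n dx = c·1^(n+1)/(n+1):
  ∫_0^1 u(x)^2 dx = ∫_0^1 (x^8 + 4*x^7 - 2*x^6 - 12*x^5 + 11*x^4 + 4*x^3 - 6*x^2 + 1) dx. Term by term:
    ∫_0^1 x^8 dx = 1/9;  ∫_0^1 4*x^7 dx = 1/2;  ∫_0^1 -2*x^6 dx = -2/7;
    ∫_0^1 -12*x^5 dx = -2;  ∫_0^1 11*x^4 dx = 11/5;  ∫_0^1 4*x^3 dx = 1;
    ∫_0^1 -6*x^2 dx = -2;  ∫_0^1 1 dx = 1.
  Sum: 1/9 + 1/2 − 2/7 − 2 + 11/5 + 1 − 2 + 1 = 331/630.
  ∫_0^1 u'(x)^2 dx = ∫_0^1 (16*x^6 + 48*x^5 - 12*x^4 - 72*x^3 + 36*x^2) dx. Term by term:
    ∫_0^1 16*x^6 dx = 16/7;  ∫_0^1 48*x^5 dx = 8;  ∫_0^1 -12*x^4 dx = -12/5;
    ∫_0^1 -72*x^3 dx = -18;  ∫_0^1 36*x^2 dx = 12.
  Sum: 16/7 + 8 − 12/5 − 18 + 12 = 66/35.
Adding: ||u||_{H^1}^2 = 331/630 + 66/35 = 217/90.


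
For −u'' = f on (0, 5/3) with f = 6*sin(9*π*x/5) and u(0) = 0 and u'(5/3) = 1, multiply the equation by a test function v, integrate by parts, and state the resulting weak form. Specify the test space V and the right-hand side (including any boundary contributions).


V = {v ∈ H^1(0, 5/3) : v(0) = 0} (test functions vanish at x = 0 where u is specified); weak form: ∫_0^5/3 u'v' dx = ∫_0^5/3 (6*sin(9*π*x/5)) v dx + v(5/3) for all v ∈ V.

Multiply both sides by a test function v and integrate from 0 to 5/3:
  ∫_0^5/3 −u''(x) v(x) dx = ∫_0^5/3 f(x) v(x) dx.
Integrate the LHS by parts once:
  ∫_0^5/3 −u'' v dx = −[u'(x) v(x)]_0^5/3 + ∫_0^5/3 u'(x) v'(x) dx.
Thus ∫_0^5/3 u'(x) v'(x) dx = ∫_0^5/3 f(x) v(x) dx + [u'(x) v(x)]_0^5/3.
Choose V so that boundary terms are either known or forced to vanish.
Mixed BC: u(0) = 0 (Dirichlet) and u'(5/3) = 1 (Neumann). Define V = {v ∈ H^1(0, 5/3) : v(0) = 0}. Then [u' v]_0^5/3 = u'(5/3)·v(5/3) − u'(0)·0 = v(5/3).
Weak formulation: find u (satisfying any essential BC) such that ∫_0^5/3 u'(x) v'(x) dx = ∫_0^5/3 f v dx + v(5/3) for all v ∈ V (Dirichlet at 0 absorbed into V; Neumann datum at x = 5/3 contributes the boundary term).
Substituting f(x) = 6*sin(9*π*x/5), the right-hand side is ∫_0^5/3 (6*sin(9*π*x/5)) v dx + v(5/3).


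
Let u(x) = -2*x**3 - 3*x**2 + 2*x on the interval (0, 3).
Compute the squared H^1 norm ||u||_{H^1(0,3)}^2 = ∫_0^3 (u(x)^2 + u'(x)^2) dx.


||u||_{H^1}^2 = 201912/35

The H^1 norm (squared) on an interval (0, L) is
  ||u||_{H^1}^2 = ∫_0^L u(x)^2 dx + ∫_0^L u'(x)^2 dx.
Compute u'(x) = -6*x**2 - 6*x + 2.
Then u(x)^2 = 4*x**6 + 12*x**5 + x**4 - 12*x**3 + 4*x**2 and u'(x)^2 = 36*x**4 + 72*x**3 + 12*x**2 - 24*x + 4.
Integrate each monomial from 0 to 3 using ∫_0^3 c·x^n dx = c·3^(n+1)/(n+1):
  ∫_0^3 u(x)^2 dx = ∫_0^3 (4*x^6 + 12*x^5 + x^4 - 12*x^3 + 4*x^2) dx. Term by term:
    ∫_0^3 4*x^6 dx = 8748/7;  ∫_0^3 12*x^5 dx = 1458;  ∫_0^3 x^4 dx = 243/5;
    ∫_0^3 -12*x^3 dx = -243;  ∫_0^3 4*x^2 dx = 36.
  Sum: 8748/7 + 1458 + 243/5 − 243 + 36 = 89226/35.
  ∫_0^3 u'(x)^2 dx = ∫_0^3 (36*x^4 + 72*x^3 + 12*x^2 - 24*x + 4) dx. Term by term:
    ∫_0^3 36*x^4 dx = 8748/5;  ∫_0^3 72*x^3 dx = 1458;  ∫_0^3 12*x^2 dx = 108;
    ∫_0^3 -24*x dx = -108;  ∫_0^3 4 dx = 12.
  Sum: 8748/5 + 1458 + 108 − 108 + 12 = 16098/5.
Adding: ||u||_{H^1}^2 = 89226/35 + 16098/5 = 201912/35.


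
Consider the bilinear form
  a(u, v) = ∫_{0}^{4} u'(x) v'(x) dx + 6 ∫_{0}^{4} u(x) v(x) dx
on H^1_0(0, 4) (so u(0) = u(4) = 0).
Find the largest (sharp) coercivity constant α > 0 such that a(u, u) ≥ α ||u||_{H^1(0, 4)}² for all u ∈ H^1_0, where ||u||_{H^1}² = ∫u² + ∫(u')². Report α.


α = 1

Coercivity of a(·,·) on H^1_0(0, 4) means a(u, u) ≥ α ||u||_{H^1}² for every u ∈ H^1_0.
The interval has length L = 4, and Poincaré/coercivity depend only on L. Here a(u, u) = ∫(u')² + (6)·∫u².
Here c = 6 ≥ 1, so a(u,u) = ∫(u')² + c∫u² ≥ ∫(u')² + ∫u² = ||u||_{H^1}², i.e. α = 1 works. No larger α is possible: a(u,u) ≥ α||u||_{H^1}² means (1−α)∫(u')² ≥ (α−c)∫u², and for the modes u_n = sin(nπ(x−x₀)/L) (x₀ the left endpoint) one has ∫u_n²/∫(u_n')² = (L/(nπ))² → 0, so a(u_n,u_n)/||u_n||_{H^1}² → 1. Hence the optimal constant is α = 1.
Therefore α = 1.


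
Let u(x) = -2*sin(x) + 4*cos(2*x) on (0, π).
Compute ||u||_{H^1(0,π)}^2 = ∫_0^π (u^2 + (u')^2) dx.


||u||_{H^1(0,π)}^2 = 160/3 + 44*π

u'(x) = -8*sin(2*x) - 2*cos(x).
Expand u² and (u')² and integrate term by term on (0, π), using: for integers n ≥ 1, ∫_0^π sin²(nx) dx = ∫_0^π cos²(nx) dx = π/2; for n ≠ n', ∫_0^π sin(nx)sin(n'x) dx = ∫_0^π cos(nx)cos(n'x) dx = 0; and by product-to-sum, ∫_0^π sin(nx)cos(n'x) dx = ½∫_0^π [sin((n+n')x) + sin((n−n')x)] dx, which is 0 when n+n' is even and 2n/(n²−n'²) when n+n' is odd (it need not vanish on (0, π)).
  u² squared terms: (-2)²·∫sin(x)² dx = 4·π/2 = 2*π;  (4)²·∫cos(2x)² dx = 16·π/2 = 8*π.
  u² cross terms: 2·(-2)·(4)·∫sin(x)·cos(2x) dx = -16·(-2/3) = 32/3.
  So ∫_0^π u² dx = 2*π + 8*π + 32/3 = 32/3 + 10*π.
  (u')² squared terms: (-8)²·∫sin(2x)² dx = 64·π/2 = 32*π;  (-2)²·∫cos(x)² dx = 4·π/2 = 2*π.
  (u')² cross terms: 2·(-8)·(-2)·∫sin(2x)·cos(x) dx = 32·(4/3) = 128/3.
  So ∫_0^π (u')² dx = 32*π + 2*π + 128/3 = 128/3 + 34*π.
||u||_{H^1}^2 = (32/3 + 10*π) + (128/3 + 34*π) = 160/3 + 44*π.


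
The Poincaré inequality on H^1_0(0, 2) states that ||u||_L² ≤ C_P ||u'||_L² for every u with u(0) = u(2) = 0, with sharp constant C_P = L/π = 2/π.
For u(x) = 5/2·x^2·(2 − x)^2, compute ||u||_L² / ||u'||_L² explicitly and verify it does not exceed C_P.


||u||_L² / ||u'||_L² = sqrt(3)/3 < C_P = 2/π.

u(x) = 5/2·x^2·(2 − x)^2, so u'(x) = 10*x*(x - 2)*(x - 1).
u(x) = 5/2·x^2·(2 − x)^2 vanishes at x = 0 and x = 2, so u ∈ H^1_0(0, 2). Differentiate via the product rule and integrate the resulting polynomials term by term.
  ∫_0^2 u² dx = ∫_0^2 (25*x^8/4 - 50*x^7 + 150*x^6 - 200*x^5 + 100*x^4) dx. Term by term:
    ∫_0^2 25*x^8/4 dx = 3200/9;  ∫_0^2 -50*x^7 dx = -1600;  ∫_0^2 150*x^6 dx = 19200/7;
    ∫_0^2 -200*x^5 dx = -6400/3;  ∫_0^2 100*x^4 dx = 640.
  Sum: 3200/9 − 1600 + 19200/7 − 6400/3 + 640 = 320/63.
  ∫_0^2 (u')² dx = ∫_0^2 (100*x^6 - 600*x^5 + 1300*x^4 - 1200*x^3 + 400*x^2) dx. Term by term:
    ∫_0^2 100*x^6 dx = 12800/7;  ∫_0^2 -600*x^5 dx = -6400;  ∫_0^2 1300*x^4 dx = 8320;
    ∫_0^2 -1200*x^3 dx = -4800;  ∫_0^2 400*x^2 dx = 3200/3.
  Sum: 12800/7 − 6400 + 8320 − 4800 + 3200/3 = 320/21.
∫_0^2 u² dx = 320/63, so ||u||_L² = 8*sqrt(35)/21.
∫_0^2 (u')² dx = 320/21, so ||u'||_L² = 8*sqrt(105)/21.
Ratio ||u||_L² / ||u'||_L² = sqrt(3)/3.
Sharp Poincaré constant on H^1_0(0, 2) is C_P = L/π = 2/π, achieved by sin(π/2·x).
A polynomial bump cannot attain the sharp Poincaré constant (only the first sine eigenfunction does), so the ratio is strictly less than C_P, consistent with ||u||_L² ≤ C_P ||u'||_L².


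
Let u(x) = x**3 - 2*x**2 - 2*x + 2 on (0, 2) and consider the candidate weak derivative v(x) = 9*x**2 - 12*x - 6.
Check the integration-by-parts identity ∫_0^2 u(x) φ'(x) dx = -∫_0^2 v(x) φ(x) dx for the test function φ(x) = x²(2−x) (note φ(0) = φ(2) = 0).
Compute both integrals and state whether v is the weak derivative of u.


LHS = 8/3, RHS = 8. No, v is not the weak derivative of u.

u(x) = x**3 - 2*x**2 - 2*x + 2, classical derivative u'(x) = 3*x**2 - 4*x - 2.
φ(x) = x²(2−x), so φ'(x) = x*(4 - 3*x).
Note φ(0) = φ(2) = 0, so the boundary term u·φ vanishes.
LHS = ∫_0^2 u(x) φ'(x) dx = ∫_0^2 (-3*x^5 + 10*x^4 - 2*x^3 - 14*x^2 + 8*x) dx. Term by term:
  ∫_0^2 -3*x^5 dx = -32;  ∫_0^2 10*x^4 dx = 64;  ∫_0^2 -2*x^3 dx = -8;
  ∫_0^2 -14*x^2 dx = -112/3;  ∫_0^2 8*x dx = 16.
Sum: -32 + 64 − 8 − 112/3 + 16 = 8/3.
So LHS = 8/3.
∫_0^2 v(x) φ(x) dx = ∫_0^2 (-9*x^5 + 30*x^4 - 18*x^3 - 12*x^2) dx. Term by term:
  ∫_0^2 -9*x^5 dx = -96;  ∫_0^2 30*x^4 dx = 192;  ∫_0^2 -18*x^3 dx = -72;
  ∫_0^2 -12*x^2 dx = -32.
Sum: -96 + 192 − 72 − 32 = -8.
So RHS = -∫_0^2 v(x) φ(x) dx = 8.
LHS − RHS = -16/3 ≠ 0, so the identity fails.
(For a valid weak derivative the identity must hold for EVERY test function, in particular this one. The failure shows v is NOT the weak derivative of u.)
Correct weak derivative would be u'(x) = 3*x**2 - 4*x - 2.


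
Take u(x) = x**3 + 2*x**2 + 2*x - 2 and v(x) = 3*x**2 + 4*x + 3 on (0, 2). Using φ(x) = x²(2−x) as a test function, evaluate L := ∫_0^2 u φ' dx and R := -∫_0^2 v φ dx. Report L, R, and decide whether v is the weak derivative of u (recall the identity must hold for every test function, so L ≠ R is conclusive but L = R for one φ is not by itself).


LHS = -232/15, RHS = -84/5. No, v is not the weak derivative of u.

u(x) = x**3 + 2*x**2 + 2*x - 2, classical derivative u'(x) = 3*x**2 + 4*x + 2.
φ(x) = x²(2−x), so φ'(x) = x*(4 - 3*x).
Note φ(0) = φ(2) = 0, so the boundary term u·φ vanishes.
LHS = ∫_0^2 u(x) φ'(x) dx = ∫_0^2 (-3*x^5 - 2*x^4 + 2*x^3 + 14*x^2 - 8*x) dx. Term by term:
  ∫_0^2 -3*x^5 dx = -32;  ∫_0^2 -2*x^4 dx = -64/5;  ∫_0^2 2*x^3 dx = 8;
  ∫_0^2 14*x^2 dx = 112/3;  ∫_0^2 -8*x dx = -16.
Sum: -32 − 64/5 + 8 + 112/3 − 16 = -232/15.
So LHS = -232/15.
∫_0^2 v(x) φ(x) dx = ∫_0^2 (-3*x^5 + 2*x^4 + 5*x^3 + 6*x^2) dx. Term by term:
  ∫_0^2 -3*x^5 dx = -32;  ∫_0^2 2*x^4 dx = 64/5;  ∫_0^2 5*x^3 dx = 20;
  ∫_0^2 6*x^2 dx = 16.
Sum: -32 + 64/5 + 20 + 16 = 84/5.
So RHS = -∫_0^2 v(x) φ(x) dx = -84/5.
LHS − RHS = 4/3 ≠ 0, so the identity fails.
(For a valid weak derivative the identity must hold for EVERY test function, in particular this one. The failure shows v is NOT the weak derivative of u.)
Correct weak derivative would be u'(x) = 3*x**2 + 4*x + 2.


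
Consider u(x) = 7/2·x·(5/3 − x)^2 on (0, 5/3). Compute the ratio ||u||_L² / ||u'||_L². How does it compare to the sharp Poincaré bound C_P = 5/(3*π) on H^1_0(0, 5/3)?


||u||_L² / ||u'||_L² = 5*sqrt(14)/42 < C_P = 5/(3*π).

u(x) = 7/2·x·(5/3 − x)^2, so u'(x) = 21*x^2/2 - 70*x/3 + 175/18.
u(x) = 7/2·x·(5/3 − x)^2 vanishes at x = 0 and x = 5/3, so u ∈ H^1_0(0, 5/3). Differentiate via the product rule and integrate the resulting polynomials term by term.
  ∫_0^5/3 u² dx = ∫_0^5/3 (49*x^6/4 - 245*x^5/3 + 1225*x^4/6 - 6125*x^3/27 + 30625*x^2/324) dx. Term by term:
    ∫_0^5/3 49*x^6/4 dx = 546875/8748;  ∫_0^5/3 -245*x^5/3 dx = -3828125/13122;  ∫_0^5/3 1225*x^4/6 dx = 765625/1458;
    ∫_0^5/3 -6125*x^3/27 dx = -3828125/8748;  ∫_0^5/3 30625*x^2/324 dx = 3828125/26244.
  Sum: 546875/8748 − 3828125/13122 + 765625/1458 − 3828125/8748 + 3828125/26244 = 109375/26244.
  ∫_0^5/3 (u')² dx = ∫_0^5/3 (441*x^4/4 - 490*x^3 + 13475*x^2/18 - 12250*x/27 + 30625/324) dx. Term by term:
    ∫_0^5/3 441*x^4/4 dx = 30625/108;  ∫_0^5/3 -490*x^3 dx = -153125/162;  ∫_0^5/3 13475*x^2/18 dx = 1684375/1458;
    ∫_0^5/3 -12250*x/27 dx = -153125/243;  ∫_0^5/3 30625/324 dx = 153125/972.
  Sum: 30625/108 − 153125/162 + 1684375/1458 − 153125/243 + 153125/972 = 30625/1458.
∫_0^5/3 u² dx = 109375/26244, so ||u||_L² = 125*sqrt(7)/162.
∫_0^5/3 (u')² dx = 30625/1458, so ||u'||_L² = 175*sqrt(2)/54.
Ratio ||u||_L² / ||u'||_L² = 5*sqrt(14)/42.
Sharp Poincaré constant on H^1_0(0, 5/3) is C_P = L/π = 5/(3*π), achieved by sin(3*π/5·x).
A polynomial bump cannot attain the sharp Poincaré constant (only the first sine eigenfunction does), so the ratio is strictly less than C_P, consistent with ||u||_L² ≤ C_P ||u'||_L².


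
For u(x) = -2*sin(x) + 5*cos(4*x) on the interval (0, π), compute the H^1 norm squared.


||u||_{H^1(0,π)}^2 = 136/3 + 433*π/2

u'(x) = -20*sin(4*x) - 2*cos(x).
Expand u² and (u')² and integrate term by term on (0, π), using: for integers n ≥ 1, ∫_0^π sin²(nx) dx = ∫_0^π cos²(nx) dx = π/2; for n ≠ n', ∫_0^π sin(nx)sin(n'x) dx = ∫_0^π cos(nx)cos(n'x) dx = 0; and by product-to-sum, ∫_0^π sin(nx)cos(n'x) dx = ½∫_0^π [sin((n+n')x) + sin((n−n')x)] dx, which is 0 when n+n' is even and 2n/(n²−n'²) when n+n' is odd (it need not vanish on (0, π)).
  u² squared terms: (-2)²·∫sin(x)² dx = 4·π/2 = 2*π;  (5)²·∫cos(4x)² dx = 25·π/2 = 25*π/2.
  u² cross terms: 2·(-2)·(5)·∫sin(x)·cos(4x) dx = -20·(-2/15) = 8/3.
  So ∫_0^π u² dx = 2*π + 25*π/2 + 8/3 = 8/3 + 29*π/2.
  (u')² squared terms: (-20)²·∫sin(4x)² dx = 400·π/2 = 200*π;  (-2)²·∫cos(x)² dx = 4·π/2 = 2*π.
  (u')² cross terms: 2·(-20)·(-2)·∫sin(4x)·cos(x) dx = 80·(8/15) = 128/3.
  So ∫_0^π (u')² dx = 200*π + 2*π + 128/3 = 128/3 + 202*π.
||u||_{H^1}^2 = (8/3 + 29*π/2) + (128/3 + 202*π) = 136/3 + 433*π/2.


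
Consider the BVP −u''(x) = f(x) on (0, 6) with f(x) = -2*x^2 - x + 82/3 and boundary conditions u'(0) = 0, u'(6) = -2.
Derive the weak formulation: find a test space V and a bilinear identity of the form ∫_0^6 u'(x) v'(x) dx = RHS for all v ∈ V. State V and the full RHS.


V = H^1(0, 6) (v unrestricted at boundary; u is determined up to an additive constant); weak form: ∫_0^6 u'v' dx = ∫_0^6 (-2*x^2 - x + 82/3) v dx − 2·v(6) for all v ∈ V.

Multiply both sides by a test function v and integrate from 0 to 6:
  ∫_0^6 −u''(x) v(x) dx = ∫_0^6 f(x) v(x) dx.
Integrate the LHS by parts once:
  ∫_0^6 −u'' v dx = −[u'(x) v(x)]_0^6 + ∫_0^6 u'(x) v'(x) dx.
Thus ∫_0^6 u'(x) v'(x) dx = ∫_0^6 f(x) v(x) dx + [u'(x) v(x)]_0^6.
Choose V so that boundary terms are either known or forced to vanish.
u has inhomogeneous Neumann u'(0) = 0, u'(6) = -2. [u' v]_0^6 = (-2)·v(6) − (0)·v(0) = − 2·v(6). Take V = H^1(0, 6); boundary term becomes part of RHS.
Weak formulation: find u (satisfying any essential BC) such that ∫_0^6 u'(x) v'(x) dx = ∫_0^6 f v dx − 2·v(6) for all v ∈ V (Neumann data are natural BCs: they enter the RHS as boundary terms).
Substituting f(x) = -2*x^2 - x + 82/3, the right-hand side is ∫_0^6 (-2*x^2 - x + 82/3) v dx − 2·v(6).
Compatibility check (pure Neumann): taking v ≡ 1 ∈ V gives 0 = ∫_0^6 f dx + (-2) − (0), i.e. ∫_0^6 f dx must equal u'(0) − u'(6) = 2. Indeed ∫_0^6 (-2*x^2 - x + 82/3) dx = 2, so the data are compatible. The solution is then unique only up to an additive constant (fix it e.g. by requiring ∫_0^6 u dx = 0).


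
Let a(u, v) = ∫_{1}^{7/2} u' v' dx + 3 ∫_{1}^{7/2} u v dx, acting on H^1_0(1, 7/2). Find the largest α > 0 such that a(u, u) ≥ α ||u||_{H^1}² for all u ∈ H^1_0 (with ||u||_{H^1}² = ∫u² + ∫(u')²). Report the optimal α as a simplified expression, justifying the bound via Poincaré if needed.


α = 1

Coercivity of a(·,·) on H^1_0(1, 7/2) means a(u, u) ≥ α ||u||_{H^1}² for every u ∈ H^1_0.
The interval has length L = 5/2, and Poincaré/coercivity depend only on L. Here a(u, u) = ∫(u')² + (3)·∫u².
Here c = 3 ≥ 1, so a(u,u) = ∫(u')² + c∫u² ≥ ∫(u')² + ∫u² = ||u||_{H^1}², i.e. α = 1 works. No larger α is possible: a(u,u) ≥ α||u||_{H^1}² means (1−α)∫(u')² ≥ (α−c)∫u², and for the modes u_n = sin(nπ(x−x₀)/L) (x₀ the left endpoint) one has ∫u_n²/∫(u_n')² = (L/(nπ))² → 0, so a(u_n,u_n)/||u_n||_{H^1}² → 1. Hence the optimal constant is α = 1.
Therefore α = 1.


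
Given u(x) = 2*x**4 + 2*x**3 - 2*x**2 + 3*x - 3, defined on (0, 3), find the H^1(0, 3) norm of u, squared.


||u||_{H^1}^2 = 1577601/35

The H^1 norm (squared) on an interval (0, L) is
  ||u||_{H^1}^2 = ∫_0^L u(x)^2 dx + ∫_0^L u'(x)^2 dx.
Compute u'(x) = 8*x**3 + 6*x**2 - 4*x + 3.
Then u(x)^2 = 4*x**8 + 8*x**7 - 4*x**6 + 4*x**5 + 4*x**4 - 24*x**3 + 21*x**2 - 18*x + 9 and u'(x)^2 = 64*x**6 + 96*x**5 - 28*x**4 + 52*x**2 - 24*x + 9.
Integrate each monomial from 0 to 3 using ∫_0^3 c·x^n dx = c·3^(n+1)/(n+1):
  ∫_0^3 u(x)^2 dx = ∫_0^3 (4*x^8 + 8*x^7 - 4*x^6 + 4*x^5 + 4*x^4 - 24*x^3 + 21*x^2 - 18*x + 9) dx. Term by term:
    ∫_0^3 4*x^8 dx = 8748;  ∫_0^3 8*x^7 dx = 6561;  ∫_0^3 -4*x^6 dx = -8748/7;
    ∫_0^3 4*x^5 dx = 486;  ∫_0^3 4*x^4 dx = 972/5;  ∫_0^3 -24*x^3 dx = -486;
    ∫_0^3 21*x^2 dx = 189;  ∫_0^3 -18*x dx = -81;  ∫_0^3 9 dx = 27.
  Sum: 8748 + 6561 − 8748/7 + 486 + 972/5 − 486 + 189 − 81 + 27 = 503604/35.
  ∫_0^3 u'(x)^2 dx = ∫_0^3 (64*x^6 + 96*x^5 - 28*x^4 + 52*x^2 - 24*x + 9) dx. Term by term:
    ∫_0^3 64*x^6 dx = 139968/7;  ∫_0^3 96*x^5 dx = 11664;  ∫_0^3 -28*x^4 dx = -6804/5;
    ∫_0^3 52*x^2 dx = 468;  ∫_0^3 -24*x dx = -108;  ∫_0^3 9 dx = 27.
  Sum: 139968/7 + 11664 − 6804/5 + 468 − 108 + 27 = 1073997/35.
Adding: ||u||_{H^1}^2 = 503604/35 + 1073997/35 = 1577601/35.


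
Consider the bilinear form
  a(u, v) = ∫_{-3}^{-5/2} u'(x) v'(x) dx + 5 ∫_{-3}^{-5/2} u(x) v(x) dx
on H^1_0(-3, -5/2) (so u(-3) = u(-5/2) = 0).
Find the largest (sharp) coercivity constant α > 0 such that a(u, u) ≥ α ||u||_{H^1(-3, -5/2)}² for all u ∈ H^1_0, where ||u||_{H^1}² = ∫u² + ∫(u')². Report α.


α = 1

Coercivity of a(·,·) on H^1_0(-3, -5/2) means a(u, u) ≥ α ||u||_{H^1}² for every u ∈ H^1_0.
The interval has length L = 1/2, and Poincaré/coercivity depend only on L. Here a(u, u) = ∫(u')² + (5)·∫u².
Here c = 5 ≥ 1, so a(u,u) = ∫(u')² + c∫u² ≥ ∫(u')² + ∫u² = ||u||_{H^1}², i.e. α = 1 works. No larger α is possible: a(u,u) ≥ α||u||_{H^1}² means (1−α)∫(u')² ≥ (α−c)∫u², and for the modes u_n = sin(nπ(x−x₀)/L) (x₀ the left endpoint) one has ∫u_n²/∫(u_n')² = (L/(nπ))² → 0, so a(u_n,u_n)/||u_n||_{H^1}² → 1. Hence the optimal constant is α = 1.
Therefore α = 1.


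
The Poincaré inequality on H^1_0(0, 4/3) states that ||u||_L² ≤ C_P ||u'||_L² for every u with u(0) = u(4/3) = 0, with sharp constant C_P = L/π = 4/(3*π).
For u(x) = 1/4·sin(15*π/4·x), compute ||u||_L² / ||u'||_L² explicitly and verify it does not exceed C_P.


||u||_L² / ||u'||_L² = 4/(15*π) < C_P = 4/(3*π).

u(x) = 1/4·sin(15*π/4·x), so u'(x) = 15*π*cos(15*π*x/4)/16.
Writing u(x) = A·sin(kπx/L) with A = 1/4 and k = 5, use ∫_0^L sin²(kπx/L) dx = L/2 and ∫_0^L cos²(kπx/L) dx = L/2.
u² = 1/16·sin²(15*π/4·x) and (u')² = 225*π^2/256·cos²(15*π/4·x), and each of sin², cos² integrates to L/2 = 2/3 over (0, 4/3).
∫_0^4/3 u² dx = 1/24, so ||u||_L² = sqrt(6)/12.
∫_0^4/3 (u')² dx = 75*π^2/128, so ||u'||_L² = 5*sqrt(6)*π/16.
Ratio ||u||_L² / ||u'||_L² = 4/(15*π).
Sharp Poincaré constant on H^1_0(0, 4/3) is C_P = L/π = 4/(3*π), achieved by sin(3*π/4·x).
This is the k = 5 harmonic; the ratio L/(kπ) is strictly less than C_P = L/π, consistent with the sharp inequality ||u||_L² ≤ C_P ||u'||_L².


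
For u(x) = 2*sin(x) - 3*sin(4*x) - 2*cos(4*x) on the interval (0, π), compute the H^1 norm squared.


||u||_{H^1(0,π)}^2 = 272/15 + 229*π/2

u'(x) = 8*sin(4*x) + 2*cos(x) - 12*cos(4*x).
Expand u² and (u')² and integrate term by term on (0, π), using: for integers n ≥ 1, ∫_0^π sin²(nx) dx = ∫_0^π cos²(nx) dx = π/2; for n ≠ n', ∫_0^π sin(nx)sin(n'x) dx = ∫_0^π cos(nx)cos(n'x) dx = 0; and by product-to-sum, ∫_0^π sin(nx)cos(n'x) dx = ½∫_0^π [sin((n+n')x) + sin((n−n')x)] dx, which is 0 when n+n' is even and 2n/(n²−n'²) when n+n' is odd (it need not vanish on (0, π)).
  u² squared terms: (-3)²·∫sin(4x)² dx = 9·π/2 = 9*π/2;  (-2)²·∫cos(4x)² dx = 4·π/2 = 2*π;  (2)²·∫sin(x)² dx = 4·π/2 = 2*π.
  u² cross terms: 2·(-3)·(-2)·∫sin(4x)·cos(4x) dx = 12·(0) = 0;  2·(-3)·(2)·∫sin(4x)·sin(x) dx = -12·(0) = 0;  2·(-2)·(2)·∫cos(4x)·sin(x) dx = -8·(-2/15) = 16/15.
  So ∫_0^π u² dx = 9*π/2 + 2*π + 2*π + 0 + 0 + 16/15 = 16/15 + 17*π/2.
  (u')² squared terms: (-12)²·∫cos(4x)² dx = 144·π/2 = 72*π;  (2)²·∫cos(x)² dx = 4·π/2 = 2*π;  (8)²·∫sin(4x)² dx = 64·π/2 = 32*π.
  (u')² cross terms: 2·(-12)·(2)·∫cos(4x)·cos(x) dx = -48·(0) = 0;  2·(-12)·(8)·∫cos(4x)·sin(4x) dx = -192·(0) = 0;  2·(2)·(8)·∫cos(x)·sin(4x) dx = 32·(8/15) = 256/15.
  So ∫_0^π (u')² dx = 72*π + 2*π + 32*π + 0 + 0 + 256/15 = 256/15 + 106*π.
||u||_{H^1}^2 = (16/15 + 17*π/2) + (256/15 + 106*π) = 272/15 + 229*π/2.


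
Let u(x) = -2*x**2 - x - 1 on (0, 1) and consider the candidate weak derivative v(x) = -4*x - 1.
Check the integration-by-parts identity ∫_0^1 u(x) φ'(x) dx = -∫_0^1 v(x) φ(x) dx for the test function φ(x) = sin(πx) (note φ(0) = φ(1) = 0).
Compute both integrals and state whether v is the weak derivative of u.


LHS = 6/π, RHS = 6/π. Yes, v = u' weakly.

u(x) = -2*x**2 - x - 1, classical derivative u'(x) = -4*x - 1.
φ(x) = sin(πx), so φ'(x) = π*cos(π*x).
Note φ(0) = φ(1) = 0, so the boundary term u·φ vanishes.
LHS = ∫_0^1 u(x) φ'(x) dx = ∫_0^1 (-2*π*x^2*cos(π*x) - π*x*cos(π*x) - π*cos(π*x)) dx. Term by term:
  ∫_0^1 -π*cos(π*x) dx = 0;  ∫_0^1 -π*x*cos(π*x) dx = 2/π;  ∫_0^1 -2*π*x^2*cos(π*x) dx = 4/π.
Sum: 0 + 2/π + 4/π = 6/π.
So LHS = 6/π.
∫_0^1 v(x) φ(x) dx = ∫_0^1 (-4*x*sin(π*x) - sin(π*x)) dx. Term by term:
  ∫_0^1 -sin(π*x) dx = -2/π;  ∫_0^1 -4*x*sin(π*x) dx = -4/π.
Sum: -2/π − 4/π = -6/π.
So RHS = -∫_0^1 v(x) φ(x) dx = 6/π.
LHS = RHS, so the identity holds for this test φ.
Moreover u is smooth here and v(x) = u'(x) = -4*x - 1 pointwise, so the identity holds for every test function. Hence v is the weak derivative of u.


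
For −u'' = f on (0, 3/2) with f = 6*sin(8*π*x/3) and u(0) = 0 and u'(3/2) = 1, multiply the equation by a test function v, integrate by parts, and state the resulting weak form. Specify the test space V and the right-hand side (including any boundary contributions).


V = {v ∈ H^1(0, 3/2) : v(0) = 0} (test functions vanish at x = 0 where u is specified); weak form: ∫_0^3/2 u'v' dx = ∫_0^3/2 (6*sin(8*π*x/3)) v dx + v(3/2) for all v ∈ V.

Multiply both sides by a test function v and integrate from 0 to 3/2:
  ∫_0^3/2 −u''(x) v(x) dx = ∫_0^3/2 f(x) v(x) dx.
Integrate the LHS by parts once:
  ∫_0^3/2 −u'' v dx = −[u'(x) v(x)]_0^3/2 + ∫_0^3/2 u'(x) v'(x) dx.
Thus ∫_0^3/2 u'(x) v'(x) dx = ∫_0^3/2 f(x) v(x) dx + [u'(x) v(x)]_0^3/2.
Choose V so that boundary terms are either known or forced to vanish.
Mixed BC: u(0) = 0 (Dirichlet) and u'(3/2) = 1 (Neumann). Define V = {v ∈ H^1(0, 3/2) : v(0) = 0}. Then [u' v]_0^3/2 = u'(3/2)·v(3/2) − u'(0)·0 = v(3/2).
Weak formulation: find u (satisfying any essential BC) such that ∫_0^3/2 u'(x) v'(x) dx = ∫_0^3/2 f v dx + v(3/2) for all v ∈ V (Dirichlet at 0 absorbed into V; Neumann datum at x = 3/2 contributes the boundary term).
Substituting f(x) = 6*sin(8*π*x/3), the right-hand side is ∫_0^3/2 (6*sin(8*π*x/3)) v dx + v(3/2).


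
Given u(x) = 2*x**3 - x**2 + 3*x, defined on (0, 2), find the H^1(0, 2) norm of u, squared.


||u||_{H^1}^2 = 12206/35

The H^1 norm (squared) on an interval (0, L) is
  ||u||_{H^1}^2 = ∫_0^L u(x)^2 dx + ∫_0^L u'(x)^2 dx.
Compute u'(x) = 6*x**2 - 2*x + 3.
Then u(x)^2 = 4*x**6 - 4*x**5 + 13*x**4 - 6*x**3 + 9*x**2 and u'(x)^2 = 36*x**4 - 24*x**3 + 40*x**2 - 12*x + 9.
Integrate each monomial from 0 to 2 using ∫_0^2 c·x^n dx = c·2^(n+1)/(n+1):
  ∫_0^2 u(x)^2 dx = ∫_0^2 (4*x^6 - 4*x^5 + 13*x^4 - 6*x^3 + 9*x^2) dx. Term by term:
    ∫_0^2 4*x^6 dx = 512/7;  ∫_0^2 -4*x^5 dx = -128/3;  ∫_0^2 13*x^4 dx = 416/5;
    ∫_0^2 -6*x^3 dx = -24;  ∫_0^2 9*x^2 dx = 24.
  Sum: 512/7 − 128/3 + 416/5 − 24 + 24 = 11936/105.
  ∫_0^2 u'(x)^2 dx = ∫_0^2 (36*x^4 - 24*x^3 + 40*x^2 - 12*x + 9) dx. Term by term:
    ∫_0^2 36*x^4 dx = 1152/5;  ∫_0^2 -24*x^3 dx = -96;  ∫_0^2 40*x^2 dx = 320/3;
    ∫_0^2 -12*x dx = -24;  ∫_0^2 9 dx = 18.
  Sum: 1152/5 − 96 + 320/3 − 24 + 18 = 3526/15.
Adding: ||u||_{H^1}^2 = 11936/105 + 3526/15 = 12206/35.


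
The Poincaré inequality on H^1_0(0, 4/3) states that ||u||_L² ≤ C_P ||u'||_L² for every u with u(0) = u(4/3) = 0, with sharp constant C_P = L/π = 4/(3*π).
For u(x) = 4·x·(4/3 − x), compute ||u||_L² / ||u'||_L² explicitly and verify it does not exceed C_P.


||u||_L² / ||u'||_L² = 2*sqrt(10)/15 < C_P = 4/(3*π).

u(x) = 4·x·(4/3 − x), so u'(x) = 16/3 - 8*x.
u(x) = 4·x·(4/3 − x) vanishes at x = 0 and x = 4/3, so u ∈ H^1_0(0, 4/3). Differentiate via the product rule and integrate the resulting polynomials term by term.
  ∫_0^4/3 u² dx = ∫_0^4/3 (16*x^4 - 128*x^3/3 + 256*x^2/9) dx. Term by term:
    ∫_0^4/3 16*x^4 dx = 16384/1215;  ∫_0^4/3 -128*x^3/3 dx = -8192/243;  ∫_0^4/3 256*x^2/9 dx = 16384/729.
  Sum: 16384/1215 − 8192/243 + 16384/729 = 8192/3645.
  ∫_0^4/3 (u')² dx = ∫_0^4/3 (64*x^2 - 256*x/3 + 256/9) dx. Term by term:
    ∫_0^4/3 64*x^2 dx = 4096/81;  ∫_0^4/3 -256*x/3 dx = -2048/27;  ∫_0^4/3 256/9 dx = 1024/27.
  Sum: 4096/81 − 2048/27 + 1024/27 = 1024/81.
∫_0^4/3 u² dx = 8192/3645, so ||u||_L² = 64*sqrt(10)/135.
∫_0^4/3 (u')² dx = 1024/81, so ||u'||_L² = 32/9.
Ratio ||u||_L² / ||u'||_L² = 2*sqrt(10)/15.
Sharp Poincaré constant on H^1_0(0, 4/3) is C_P = L/π = 4/(3*π), achieved by sin(3*π/4·x).
A polynomial bump cannot attain the sharp Poincaré constant (only the first sine eigenfunction does), so the ratio is strictly less than C_P, consistent with ||u||_L² ≤ C_P ||u'||_L².


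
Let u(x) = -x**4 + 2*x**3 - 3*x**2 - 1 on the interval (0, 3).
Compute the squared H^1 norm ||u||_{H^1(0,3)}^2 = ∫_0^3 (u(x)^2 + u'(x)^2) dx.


||u||_{H^1}^2 = 44781/14

The H^1 norm (squared) on an interval (0, L) is
  ||u||_{H^1}^2 = ∫_0^L u(x)^2 dx + ∫_0^L u'(x)^2 dx.
Compute u'(x) = -4*x**3 + 6*x**2 - 6*x.
Then u(x)^2 = x**8 - 4*x**7 + 10*x**6 - 12*x**5 + 11*x**4 - 4*x**3 + 6*x**2 + 1 and u'(x)^2 = 16*x**6 - 48*x**5 + 84*x**4 - 72*x**3 + 36*x**2.
Integrate each monomial from 0 to 3 using ∫_0^3 c·x^n dx = c·3^(n+1)/(n+1):
  ∫_0^3 u(x)^2 dx = ∫_0^3 (x^8 - 4*x^7 + 10*x^6 - 12*x^5 + 11*x^4 - 4*x^3 + 6*x^2 + 1) dx. Term by term:
    ∫_0^3 x^8 dx = 2187;  ∫_0^3 -4*x^7 dx = -6561/2;  ∫_0^3 10*x^6 dx = 21870/7;
    ∫_0^3 -12*x^5 dx = -1458;  ∫_0^3 11*x^4 dx = 2673/5;  ∫_0^3 -4*x^3 dx = -81;
    ∫_0^3 6*x^2 dx = 54;  ∫_0^3 1 dx = 3.
  Sum: 2187 − 6561/2 + 21870/7 − 1458 + 2673/5 − 81 + 54 + 3 = 75837/70.
  ∫_0^3 u'(x)^2 dx = ∫_0^3 (16*x^6 - 48*x^5 + 84*x^4 - 72*x^3 + 36*x^2) dx. Term by term:
    ∫_0^3 16*x^6 dx = 34992/7;  ∫_0^3 -48*x^5 dx = -5832;  ∫_0^3 84*x^4 dx = 20412/5;
    ∫_0^3 -72*x^3 dx = -1458;  ∫_0^3 36*x^2 dx = 324.
  Sum: 34992/7 − 5832 + 20412/5 − 1458 + 324 = 74034/35.
Adding: ||u||_{H^1}^2 = 75837/70 + 74034/35 = 44781/14.


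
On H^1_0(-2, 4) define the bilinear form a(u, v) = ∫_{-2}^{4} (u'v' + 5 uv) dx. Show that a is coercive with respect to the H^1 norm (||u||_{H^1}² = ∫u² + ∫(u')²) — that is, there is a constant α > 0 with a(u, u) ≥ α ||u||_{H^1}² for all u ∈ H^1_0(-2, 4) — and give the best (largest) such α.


α = 1

Coercivity of a(·,·) on H^1_0(-2, 4) means a(u, u) ≥ α ||u||_{H^1}² for every u ∈ H^1_0.
The interval has length L = 6, and Poincaré/coercivity depend only on L. Here a(u, u) = ∫(u')² + (5)·∫u².
Here c = 5 ≥ 1, so a(u,u) = ∫(u')² + c∫u² ≥ ∫(u')² + ∫u² = ||u||_{H^1}², i.e. α = 1 works. No larger α is possible: a(u,u) ≥ α||u||_{H^1}² means (1−α)∫(u')² ≥ (α−c)∫u², and for the modes u_n = sin(nπ(x−x₀)/L) (x₀ the left endpoint) one has ∫u_n²/∫(u_n')² = (L/(nπ))² → 0, so a(u_n,u_n)/||u_n||_{H^1}² → 1. Hence the optimal constant is α = 1.
Therefore α = 1.
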